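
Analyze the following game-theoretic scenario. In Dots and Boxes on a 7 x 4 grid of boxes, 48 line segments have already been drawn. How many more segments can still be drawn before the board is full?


Grid: 7 x 4 boxes, i.e. 8 rows and 5 columns of dots.
Horizontal edges: (rows + 1) * cols = 8 * 4 = 32
Vertical edges: rows * (cols + 1) = 7 * 5 = 35
Total edges: 32 + 35 = 67
Edges drawn: 48
Remaining: 67 - 48 = 19

19


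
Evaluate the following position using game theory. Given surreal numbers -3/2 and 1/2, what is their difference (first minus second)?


x = -3/2, y = 1/2
Converting to common denominator: 2
x = -3/2, y = 1/2
x - y = -3/2 - 1/2 = -2

-2


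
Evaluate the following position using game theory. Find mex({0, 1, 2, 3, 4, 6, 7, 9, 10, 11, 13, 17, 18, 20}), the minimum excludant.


Set = {0, 1, 2, 3, 4, 6, 7, 9, 10, 11, 13, 17, 18, 20}
0 is in the set.
1 is in the set.
2 is in the set.
3 is in the set.
4 is in the set.
5 is NOT in the set. This is the mex.
mex = 5

5


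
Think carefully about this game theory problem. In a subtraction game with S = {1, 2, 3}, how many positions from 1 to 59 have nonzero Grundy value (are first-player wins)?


Subtraction set S = {1, 2, 3}, so G(n) = n mod 4.
G(n) = 0 when n is a multiple of 4.
Multiples of 4 in [1, 59]: 14
N-positions (nonzero Grundy) = 59 - 14 = 45

45


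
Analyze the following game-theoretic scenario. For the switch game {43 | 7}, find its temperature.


The game is {43 | 7}, a switch {a | b} with numbers a > b.
Cooling {a | b} by t gives {a - t | b + t}, which stops being hot when a - t = b + t, i.e. at t = (a - b)/2. So the temperature of a switch is (a - b)/2.
Temperature = (Left option - Right option) / 2
= (43 - (7)) / 2
= 36 / 2
= 18

18


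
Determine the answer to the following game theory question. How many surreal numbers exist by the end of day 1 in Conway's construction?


Day 0: {|} = 0 is born. Count = 1.
Day n: the number of surreal numbers born by day n is 2^(n+1) - 1.
By day 0: 2^1 - 1 = 1
By day 1: 2^2 - 1 = 3
By day 1: 3 surreal numbers.

3


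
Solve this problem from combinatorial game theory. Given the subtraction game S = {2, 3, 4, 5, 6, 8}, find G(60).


The subtraction set is S = {2, 3, 4, 5, 6, 8}.
G(k) = mex{ G(k - s) : s in S, s <= k }. We compute iteratively: G(0) = 0.
G(1) = mex({}) = 0
G(2) = mex({0}) = 1
G(3) = mex({0}) = 1
G(4) = mex({0, 1}) = 2
G(5) = mex({0, 1}) = 2
G(6) = mex({0, 1, 2}) = 3
G(7) = mex({0, 1, 2}) = 3
G(8) = mex({0, 1, 2, 3}) = 4
G(9) = mex({0, 1, 2, 3}) = 4
G(10) = mex({1, 2, 3, 4}) = 0
G(11) = mex({1, 2, 3, 4}) = 0
G(12) = mex({0, 2, 3, 4}) = 1
G(13) = mex({0, 2, 3, 4}) = 1
G(14) = mex({0, 1, 3, 4}) = 2
G(15) = mex({0, 1, 3, 4}) = 2
G(16) = mex({0, 1, 2, 4}) = 3
G(17) = mex({0, 1, 2, 4}) = 3
Observe that G(10)..G(17) = 0, 0, 1, 1, 2, 2, 3, 3 repeats G(0)..G(7) = 0, 0, 1, 1, 2, 2, 3, 3.
For k >= max(S) = 8, G(k) is determined by the previous 8 values G(k-8)..G(k-1); a window of 8 consecutive values has recurred shifted by 10, so by induction G(k + 10) = G(k) for all k >= 0: the sequence is periodic from the start with period 10.
One period: G(0..9) = 0, 0, 1, 1, 2, 2, 3, 3, 4, 4.
60 mod 10 = 0, so G(60) = G(0) = 0.

0


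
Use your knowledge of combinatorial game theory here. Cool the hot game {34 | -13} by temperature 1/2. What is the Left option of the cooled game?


Original game: {34 | -13} (a switch {a | b} with a > b).
Cooling by t (for t below the temperature (a - b)/2 = 47/2) taxes each move by t: {a | b} cooled by t is {a - t | b + t}.
Cooling amount: t = 1/2
Cooled Left option: 34 - 1/2 = 67/2
Cooled Right option: -13 + 1/2 = -25/2
Cooled game: {67/2 | -25/2}
Left option = 67/2

67/2


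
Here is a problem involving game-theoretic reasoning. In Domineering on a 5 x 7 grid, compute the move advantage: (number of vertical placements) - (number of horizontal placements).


Board is 5 x 7 (rows x cols).
Left (vertical) placements: (rows-1) * cols = 4 * 7 = 28
Right (horizontal) placements: rows * (cols-1) = 5 * 6 = 30
Advantage = Left - Right = 28 - 30 = -2

-2


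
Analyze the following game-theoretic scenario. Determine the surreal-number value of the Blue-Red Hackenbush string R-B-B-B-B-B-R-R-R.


Edges (from ground): R-B-B-B-B-B-R-R-R
By Berlekamp's sign-expansion rule, a Blue-Red Hackenbush stalk has the value of the surreal number whose sign sequence is the edge sequence with B -> + and R -> -.
Sign sequence: -+++++---
Trace the sign expansion in the surreal number tree, starting from 0:
Edge 1: R (sign -) -> bounds (-inf, 0), value = -1
Edge 2: B (sign +) -> bounds (-1, 0), value = -1/2
Edge 3: B (sign +) -> bounds (-1/2, 0), value = -1/4
Edge 4: B (sign +) -> bounds (-1/4, 0), value = -1/8
Edge 5: B (sign +) -> bounds (-1/8, 0), value = -1/16
Edge 6: B (sign +) -> bounds (-1/16, 0), value = -1/32
Edge 7: R (sign -) -> bounds (-1/16, -1/32), value = -3/64
Edge 8: R (sign -) -> bounds (-1/16, -3/64), value = -7/128
Edge 9: R (sign -) -> bounds (-1/16, -7/128), value = -15/256
Game value = -15/256

-15/256


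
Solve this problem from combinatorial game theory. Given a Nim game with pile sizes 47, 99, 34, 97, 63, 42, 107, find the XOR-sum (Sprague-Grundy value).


We need the XOR (exclusive or) of all pile sizes.
After XOR-ing pile 1 (size 47): 0 XOR 47 = 47
After XOR-ing pile 2 (size 99): 47 XOR 99 = 76
After XOR-ing pile 3 (size 34): 76 XOR 34 = 110
After XOR-ing pile 4 (size 97): 110 XOR 97 = 15
After XOR-ing pile 5 (size 63): 15 XOR 63 = 48
After XOR-ing pile 6 (size 42): 48 XOR 42 = 26
After XOR-ing pile 7 (size 107): 26 XOR 107 = 113
The Nim-value of this position is 113.

113


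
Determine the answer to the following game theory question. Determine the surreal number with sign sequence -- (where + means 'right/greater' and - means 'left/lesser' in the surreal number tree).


Sign expansion: --
Rule: track bounds (lo, hi), initially (-inf, +inf). On '+', the current value becomes lo and we move to the simplest number in (value, hi): value + 1 if hi = +inf, otherwise the midpoint (value + hi)/2. On '-', the current value becomes hi and we move to value - 1 if lo = -inf, otherwise the midpoint (lo + value)/2.
Start at 0.
Step 1: sign = -, move left. Bounds: (-inf, 0). Value = -1
Step 2: sign = -, move left. Bounds: (-inf, -1). Value = -2
The surreal number with sign expansion -- is -2.

-2


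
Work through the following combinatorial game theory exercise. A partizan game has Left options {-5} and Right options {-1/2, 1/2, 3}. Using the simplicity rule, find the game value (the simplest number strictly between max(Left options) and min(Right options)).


Left options: {-5}, max = -5
Right options: {-1/2, 1/2, 3}, min = -1/2
All options are numbers and max(Left) < min(Right), so by the simplicity theorem the value is the simplest (earliest-born) number strictly between -5 and -1/2.
Integers -4 through -1 all lie strictly between -5 and -1/2.
Among integers, the simplest (lowest birthday = smallest |n|; 0 is born on day 0, +-n on day n) is -1.
No non-integer in the interval can be simpler: if x is a non-integer in the interval, then floor(x) or ceil(x) also lies in the interval (the interval contains an integer), and both are proper prefixes of x's sign expansion, i.e. born earlier. So the game value is -1.
Game value = -1

-1


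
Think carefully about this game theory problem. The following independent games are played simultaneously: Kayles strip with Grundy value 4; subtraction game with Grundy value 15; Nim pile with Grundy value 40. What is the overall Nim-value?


By the Sprague-Grundy theorem, the Grundy value of a sum of games is the XOR of individual Grundy values.
Kayles strip: Grundy value = 4. Running XOR: 0 XOR 4 = 4
subtraction game: Grundy value = 15. Running XOR: 4 XOR 15 = 11
Nim pile: Grundy value = 40. Running XOR: 11 XOR 40 = 35
The combined Grundy value is 35.

35


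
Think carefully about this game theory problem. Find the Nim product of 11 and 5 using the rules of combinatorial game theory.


Nim multiplication is bilinear over XOR: (u XOR v) * w = (u*w) XOR (v*w).
So we split each operand into its bit components and XOR the pairwise Nim products.
11 = 1 + 2 + 8 (as XOR of powers of 2).
5 = 1 + 4 (as XOR of powers of 2).
Using the standard Nim-product table on single bits:
  2*2 = 3,   2*4 = 8,   2*8 = 12,
  4*4 = 6,   4*8 = 11,  8*8 = 13,
and  1*x = x (identity), k*l = l*k (commutative).
Pairwise Nim products:
  1 * 1 = 1
  1 * 4 = 4
  2 * 1 = 2
  2 * 4 = 8
  8 * 1 = 8
  8 * 4 = 11
XOR them: 1 XOR 4 XOR 2 XOR 8 XOR 8 XOR 11 = 12.
Result: 11 * 5 = 12 (in Nim).

12


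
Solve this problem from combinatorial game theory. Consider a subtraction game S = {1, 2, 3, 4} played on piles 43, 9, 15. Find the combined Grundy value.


Subtraction set: {1, 2, 3, 4}
For this subtraction set, G(n) = n mod 5 (period = max + 1 = 5).
Pile 1 (size 43): G(43) = 43 mod 5 = 3
Pile 2 (size 9): G(9) = 9 mod 5 = 4
Pile 3 (size 15): G(15) = 15 mod 5 = 0
Total Grundy value = XOR of all: 3 XOR 4 XOR 0 = 7

7


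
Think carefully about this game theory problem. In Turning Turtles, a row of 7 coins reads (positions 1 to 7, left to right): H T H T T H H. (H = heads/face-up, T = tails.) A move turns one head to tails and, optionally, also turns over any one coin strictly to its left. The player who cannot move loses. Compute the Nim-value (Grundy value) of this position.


Coins: H T H T T H H
Key fact: a single head at position k behaves exactly like a Nim heap of size k (turning it to T and optionally flipping a coin at j < k corresponds to moving the heap from k to j, or to 0), and heads combine as a disjunctive sum (two heads at the same place would cancel, matching j XOR j = 0). So the Nim-value is the XOR of the 1-indexed positions of the heads.
Face-up positions (1-indexed): [1, 3, 6, 7]
XOR 0 with 1: 0 XOR 1 = 1
XOR 1 with 3: 1 XOR 3 = 2
XOR 2 with 6: 2 XOR 6 = 4
XOR 4 with 7: 4 XOR 7 = 3
Nim-value = 3

3


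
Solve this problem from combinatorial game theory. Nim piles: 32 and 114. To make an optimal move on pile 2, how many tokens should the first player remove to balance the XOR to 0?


Piles: 32 and 114
Current XOR: 32 XOR 114 = 82 (non-zero, so this is an N-position).
To make the XOR zero, we need to find a move that balances the piles.
For pile 2 (size 114): target = 114 XOR 82 = 32
We reduce pile 2 from 114 to 32.
Tokens removed: 114 - 32 = 82
Verification: 32 XOR 32 = 0

82


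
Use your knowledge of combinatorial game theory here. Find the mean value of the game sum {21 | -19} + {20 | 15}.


G1 = {21 | -19}, G2 = {20 | 15}
Each is a switch {a | b} with numbers a > b; its mean value is (a + b)/2, and mean value is additive over game sums: m(G1 + G2) = m(G1) + m(G2).
Mean of G1 = (21 + (-19))/2 = 2/2 = 1
Mean of G2 = (20 + (15))/2 = 35/2 = 35/2
Mean of G1 + G2 = 1 + 35/2 = 37/2

37/2


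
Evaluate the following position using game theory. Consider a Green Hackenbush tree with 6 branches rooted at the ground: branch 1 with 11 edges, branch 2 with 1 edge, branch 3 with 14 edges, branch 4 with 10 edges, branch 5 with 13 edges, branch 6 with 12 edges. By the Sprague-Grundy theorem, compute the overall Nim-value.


The tree has 6 branches from the ground vertex.
In Green Hackenbush, the Nim-value of a simple path of length k is k.
Branch 1: length 11, Nim-value = 11
Branch 2: length 1, Nim-value = 1
Branch 3: length 14, Nim-value = 14
Branch 4: length 10, Nim-value = 10
Branch 5: length 13, Nim-value = 13
Branch 6: length 12, Nim-value = 12
Total Nim-value = XOR of all branch values:
0 XOR 11 = 11
11 XOR 1 = 10
10 XOR 14 = 4
4 XOR 10 = 14
14 XOR 13 = 3
3 XOR 12 = 15
Nim-value of the tree = 15

15


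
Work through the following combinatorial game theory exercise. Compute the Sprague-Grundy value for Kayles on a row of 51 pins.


Kayles: a move removes 1 or 2 adjacent pins from a contiguous row.
Removing pins from a row of k leaves two independent rows (a, b) with a + b = k - 1 (one pin) or a + b = k - 2 (two pins); an end removal gives a = 0.
By Sprague-Grundy, G(k) = mex{ G(a) XOR G(b) } over all these splits. G(0) = 0.
G(1): splits (0,0):0^0=0 -> mex({0}) = 1
G(2): splits (0,1):0^1=1 (0,0):0^0=0 -> mex({0, 1}) = 2
G(3): splits (0,2):0^2=2 (1,1):1^1=0 (0,1):0^1=1 -> mex({0, 1, 2}) = 3
G(4): splits (0,3):0^3=3 (1,2):1^2=3 (0,2):0^2=2 (1,1):1^1=0 -> mex({0, 2, 3}) = 1
G(5): splits (0,4):0^1=1 (1,3):1^3=2 (2,2):2^2=0 (0,3):0^3=3 (1,2):1^2=3 -> mex({0, 1, 2, 3}) = 4
G(6) = mex({0, 1, 2, 4}) = 3
G(7) = mex({0, 1, 3, 4, 5}) = 2
G(8) = mex({0, 2, 3, 5, 6}) = 1
G(9) = mex({0, 1, 2, 3, 6, 7}) = 4
G(10) = mex({0, 1, 3, 4, 5, 7}) = 2
G(11) = mex({0, 1, 2, 3, 4, 5}) = 6
G(12) = mex({0, 1, 2, 3, 5, 6, 7}) = 4
G(13) = mex({0, 2, 3, 4, 6, 7}) = 1
G(14) = mex({0, 1, 4, 5, 6, 7}) = 2
G(15) = mex({0, 1, 2, 3, 4, 5, 6}) = 7
G(16) = mex({0, 2, 3, 5, 6, 7}) = 1
G(17) = mex({0, 1, 2, 3, 5, 6, 7}) = 4
G(18) = mex({0, 1, 2, 4, 5, 6}) = 3
G(19) = mex({0, 1, 3, 4, 5, 7}) = 2
G(20) = mex({0, 2, 3, 4, 5, 6, 7}) = 1
G(21) = mex({0, 1, 2, 3, 5, 6, 7}) = 4
G(22) = mex({0, 1, 2, 3, 4, 5, 7}) = 6
G(23) = mex({0, 1, 2, 3, 4, 5, 6}) = 7
G(24) = mex({0, 1, 2, 3, 5, 6, 7}) = 4
G(25) = mex({0, 2, 3, 4, 6, 7}) = 1
G(26) = mex({0, 1, 3, 4, 5, 6, 7}) = 2
G(27) = mex({0, 1, 2, 3, 4, 5, 6, 7}) = 8
G(28) = mex({0, 1, 2, 3, 4, 6, 7, 8}) = 5
G(29) = mex({0, 1, 2, 3, 5, 6, 7, 8, 9}) = 4
G(30) = mex({0, 1, 2, 3, 4, 5, 6, 9, 10}) = 7
G(31) = mex({0, 1, 3, 4, 5, 7, 10, 11}) = 2
G(32) = mex({0, 2, 3, 4, 5, 6, 7, 9, 11}) = 1
G(33) = mex({0, 1, 2, 3, 4, 5, 6, 7, 9, 12}) = 8
G(34) = mex({0, 1, 2, 3, 4, 5, 7, 8, 11, 12}) = 6
G(35) = mex({0, 1, 2, 3, 4, 5, 6, 8, 9, 10, 11}) = 7
G(36) = mex({0, 1, 2, 3, 5, 6, 7, 9, 10}) = 4
G(37) = mex({0, 2, 3, 4, 6, 7, 9, 10, 11, 12}) = 1
G(38) = mex({0, 1, 3, 4, 5, 6, 7, 9, 10, 11, 12}) = 2
G(39) = mex({0, 1, 2, 4, 5, 6, 7, 9, 10, 12, 14}) = 3
G(40) = mex({0, 2, 3, 4, 6, 7, 11, 12, 14}) = 1
G(41) = mex({0, 1, 2, 3, 5, 6, 7, 9, 10, 11, 12}) = 4
G(42) = mex({0, 1, 2, 3, 4, 5, 6, 9, 10}) = 7
G(43) = mex({0, 1, 3, 4, 5, 7, 9, 10, 12, 15}) = 2
G(44) = mex({0, 2, 3, 4, 5, 6, 7, 9, 10, 12, 15}) = 1
G(45) = mex({0, 1, 2, 3, 4, 5, 6, 7, 9, 10, 12, 14}) = 8
G(46) = mex({0, 1, 3, 4, 5, 7, 8, 11, 12, 14}) = 2
G(47) = mex({0, 1, 2, 3, 4, 5, 6, 8, 9, 10, 11, 12}) = 7
G(48) = mex({0, 1, 2, 3, 5, 6, 7, 9, 10}) = 4
G(49) = mex({0, 2, 3, 4, 6, 7, 9, 10, 11, 12, 15}) = 1
G(50) = mex({0, 1, 4, 5, 6, 7, 9, 11, 12, 14, 15}) = 2
G(51) = mex({0, 1, 2, 3, 4, 5, 6, 7, 9, 12, 14, 15}) = 8
Therefore G(51) = 8.

8


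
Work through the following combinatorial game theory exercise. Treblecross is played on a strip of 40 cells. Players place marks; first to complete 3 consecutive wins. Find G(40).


Treblecross: place X on empty cells; 3-in-a-row wins.
Playing within two cells of an existing X lets the opponent win at once, so sensible play treats the cells i-2..i+2 around each X as dead. The player left with no safe cell loses, so this is a normal-play take-away game on strips of safe cells.
Placing X at cell i (0-indexed) of a strip of k safe cells leaves independent strips of sizes max(0, i-2) and max(0, k-i-3). Hence G(k) = mex{ G(max(0,i-2)) XOR G(max(0,k-i-3)) : 0 <= i < k }, with G(0) = 0.
G(1): splits (0,0):0^0=0 -> mex({0}) = 1
G(2): splits (0,0):0^0=0 -> mex({0}) = 1
G(3): splits (0,0):0^0=0 -> mex({0}) = 1
G(4): splits (0,1):0^1=1 (0,0):0^0=0 -> mex({0, 1}) = 2
G(5): splits (0,2):0^1=1 (0,1):0^1=1 (0,0):0^0=0 -> mex({0, 1}) = 2
G(6) = mex({1}) = 0
G(7) = mex({0, 1, 2}) = 3
G(8) = mex({0, 1, 2}) = 3
G(9) = mex({0, 2}) = 1
G(10) = mex({0, 2, 3}) = 1
G(11) = mex({0, 3}) = 1
G(12) = mex({1, 3}) = 0
G(13) = mex({0, 1, 2, 3}) = 4
G(14) = mex({0, 1, 2}) = 3
G(15) = mex({0, 1, 2}) = 3
G(16) = mex({0, 1, 2, 4}) = 3
G(17) = mex({0, 1, 3, 4}) = 2
G(18) = mex({0, 1, 3, 4}) = 2
G(19) = mex({0, 1, 3, 5}) = 2
G(20) = mex({0, 1, 2, 3, 5}) = 4
G(21) = mex({0, 1, 2, 3, 5}) = 4
G(22) = mex({1, 2, 6}) = 0
G(23) = mex({0, 1, 2, 3, 4, 6}) = 5
G(24) = mex({0, 1, 2, 3, 4}) = 5
G(25) = mex({0, 1, 3, 4, 7}) = 2
G(26) = mex({0, 1, 3, 4, 5, 7}) = 2
G(27) = mex({0, 1, 3, 5}) = 2
G(28) = mex({0, 1, 2, 5}) = 3
G(29) = mex({0, 1, 2, 4, 5, 6}) = 3
G(30) = mex({1, 2, 4, 6}) = 0
G(31) = mex({0, 1, 2, 3, 4, 6}) = 5
G(32) = mex({1, 2, 3, 4, 7}) = 0
G(33) = mex({0, 3, 7}) = 1
G(34) = mex({0, 2, 3, 5, 7}) = 1
G(35) = mex({0, 2, 3, 5, 6}) = 1
G(36) = mex({0, 1, 2, 5, 6}) = 3
G(37) = mex({0, 1, 2, 4, 5, 6}) = 3
G(38) = mex({0, 1, 2, 4}) = 3
G(39) = mex({0, 1, 2, 3, 4, 7}) = 5
G(40) = mex({0, 1, 2, 3, 4, 5, 7}) = 6
Therefore G(40) = 6.

6


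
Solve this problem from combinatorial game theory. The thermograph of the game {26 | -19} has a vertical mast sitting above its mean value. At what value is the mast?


Game = {26 | -19}, a switch {a | b} with numbers a > b.
Its thermograph has left wall a - t and right wall b + t, which meet at t = (a - b)/2, where both equal (a + b)/2. So the mast (mean value) is at (a + b)/2.
Mean = (26 + (-19))/2 = 7/2 = 7/2

7/2


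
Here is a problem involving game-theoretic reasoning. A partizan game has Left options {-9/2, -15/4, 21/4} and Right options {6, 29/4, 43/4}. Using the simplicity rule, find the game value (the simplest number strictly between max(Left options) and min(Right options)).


Left options: {-9/2, -15/4, 21/4}, max = 21/4
Right options: {6, 29/4, 43/4}, min = 6
All options are numbers and max(Left) < min(Right), so by the simplicity theorem the value is the simplest (earliest-born) number strictly between 21/4 and 6.
No integer lies strictly between 21/4 and 6, so the value is the dyadic rational m/2^k in the interval with the smallest k (then m odd); search k = 1, 2, ...:
Denominator 2: 11/2 lies strictly between 21/4 and 6 -- found.
The simplest number in the interval is 11/2.
Game value = 11/2

11/2


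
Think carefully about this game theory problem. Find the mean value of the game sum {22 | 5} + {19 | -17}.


G1 = {22 | 5}, G2 = {19 | -17}
Each is a switch {a | b} with numbers a > b; its mean value is (a + b)/2, and mean value is additive over game sums: m(G1 + G2) = m(G1) + m(G2).
Mean of G1 = (22 + (5))/2 = 27/2 = 27/2
Mean of G2 = (19 + (-17))/2 = 2/2 = 1
Mean of G1 + G2 = 27/2 + 1 = 29/2

29/2


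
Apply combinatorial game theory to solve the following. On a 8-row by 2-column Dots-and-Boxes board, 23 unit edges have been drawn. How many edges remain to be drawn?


Grid: 8 x 2 boxes, i.e. 9 rows and 3 columns of dots.
Horizontal edges: (rows + 1) * cols = 9 * 2 = 18
Vertical edges: rows * (cols + 1) = 8 * 3 = 24
Total edges: 18 + 24 = 42
Edges drawn: 23
Remaining: 42 - 23 = 19

19


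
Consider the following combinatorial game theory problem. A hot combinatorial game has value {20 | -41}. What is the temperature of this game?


The game is {20 | -41}, a switch {a | b} with numbers a > b.
Cooling {a | b} by t gives {a - t | b + t}, which stops being hot when a - t = b + t, i.e. at t = (a - b)/2. So the temperature of a switch is (a - b)/2.
Temperature = (Left option - Right option) / 2
= (20 - (-41)) / 2
= 61 / 2
= 61/2

61/2


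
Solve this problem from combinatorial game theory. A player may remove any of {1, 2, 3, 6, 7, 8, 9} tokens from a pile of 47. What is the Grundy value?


The subtraction set is S = {1, 2, 3, 6, 7, 8, 9}.
G(k) = mex{ G(k - s) : s in S, s <= k }. We compute iteratively: G(0) = 0.
G(1) = mex({0}) = 1
G(2) = mex({0, 1}) = 2
G(3) = mex({0, 1, 2}) = 3
G(4) = mex({1, 2, 3}) = 0
G(5) = mex({0, 2, 3}) = 1
G(6) = mex({0, 1, 3}) = 2
G(7) = mex({0, 1, 2}) = 3
G(8) = mex({0, 1, 2, 3}) = 4
G(9) = mex({0, 1, 2, 3, 4}) = 5
G(10) = mex({0, 1, 2, 3, 4, 5}) = 6
G(11) = mex({0, 1, 2, 3, 4, 5, 6}) = 7
G(12) = mex({0, 1, 2, 3, 5, 6, 7}) = 4
G(13) = mex({0, 1, 2, 3, 4, 6, 7}) = 5
G(14) = mex({1, 2, 3, 4, 5, 7}) = 0
G(15) = mex({0, 2, 3, 4, 5}) = 1
G(16) = mex({0, 1, 3, 4, 5, 6}) = 2
G(17) = mex({0, 1, 2, 4, 5, 6, 7}) = 3
G(18) = mex({1, 2, 3, 4, 5, 6, 7}) = 0
G(19) = mex({0, 2, 3, 4, 5, 6, 7}) = 1
G(20) = mex({0, 1, 3, 4, 5, 7}) = 2
G(21) = mex({0, 1, 2, 4, 5}) = 3
G(22) = mex({0, 1, 2, 3, 5}) = 4
Observe that G(14)..G(22) = 0, 1, 2, 3, 0, 1, 2, 3, 4 repeats G(0)..G(8) = 0, 1, 2, 3, 0, 1, 2, 3, 4.
For k >= max(S) = 9, G(k) is determined by the previous 9 values G(k-9)..G(k-1); a window of 9 consecutive values has recurred shifted by 14, so by induction G(k + 14) = G(k) for all k >= 0: the sequence is periodic from the start with period 14.
One period: G(0..13) = 0, 1, 2, 3, 0, 1, 2, 3, 4, 5, 6, 7, 4, 5.
47 mod 14 = 5, so G(47) = G(5) = 1.

1


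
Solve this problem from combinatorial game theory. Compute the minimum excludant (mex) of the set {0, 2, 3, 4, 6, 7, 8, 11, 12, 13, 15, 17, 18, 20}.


Set = {0, 2, 3, 4, 6, 7, 8, 11, 12, 13, 15, 17, 18, 20}
0 is in the set.
1 is NOT in the set. This is the mex.
mex = 1

1


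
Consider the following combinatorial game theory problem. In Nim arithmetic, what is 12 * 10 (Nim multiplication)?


Nim multiplication is bilinear over XOR: (u XOR v) * w = (u*w) XOR (v*w).
So we split each operand into its bit components and XOR the pairwise Nim products.
12 = 4 + 8 (as XOR of powers of 2).
10 = 2 + 8 (as XOR of powers of 2).
Using the standard Nim-product table on single bits:
  2*2 = 3,   2*4 = 8,   2*8 = 12,
  4*4 = 6,   4*8 = 11,  8*8 = 13,
and  1*x = x (identity), k*l = l*k (commutative).
Pairwise Nim products:
  4 * 2 = 8
  4 * 8 = 11
  8 * 2 = 12
  8 * 8 = 13
XOR them: 8 XOR 11 XOR 12 XOR 13 = 2.
Result: 12 * 10 = 2 (in Nim).

2


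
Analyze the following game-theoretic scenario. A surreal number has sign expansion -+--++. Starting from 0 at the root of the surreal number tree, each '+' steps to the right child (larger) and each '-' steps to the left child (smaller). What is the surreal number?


Sign expansion: -+--++
Rule: track bounds (lo, hi), initially (-inf, +inf). On '+', the current value becomes lo and we move to the simplest number in (value, hi): value + 1 if hi = +inf, otherwise the midpoint (value + hi)/2. On '-', the current value becomes hi and we move to value - 1 if lo = -inf, otherwise the midpoint (lo + value)/2.
Start at 0.
Step 1: sign = -, move left. Bounds: (-inf, 0). Value = -1
Step 2: sign = +, move right. Bounds: (-1, 0). Value = -1/2
Step 3: sign = -, move left. Bounds: (-1, -1/2). Value = -3/4
Step 4: sign = -, move left. Bounds: (-1, -3/4). Value = -7/8
Step 5: sign = +, move right. Bounds: (-7/8, -3/4). Value = -13/16
Step 6: sign = +, move right. Bounds: (-13/16, -3/4). Value = -25/32
The surreal number with sign expansion -+--++ is -25/32.

-25/32


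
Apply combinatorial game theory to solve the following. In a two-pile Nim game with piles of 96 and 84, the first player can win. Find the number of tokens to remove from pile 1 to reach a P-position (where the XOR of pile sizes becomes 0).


Piles: 96 and 84
Current XOR: 96 XOR 84 = 52 (non-zero, so this is an N-position).
To make the XOR zero, we need to find a move that balances the piles.
For pile 1 (size 96): target = 96 XOR 52 = 84
We reduce pile 1 from 96 to 84.
Tokens removed: 96 - 84 = 12
Verification: 84 XOR 84 = 0

12


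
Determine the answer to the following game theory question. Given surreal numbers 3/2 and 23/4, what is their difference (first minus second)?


x = 3/2, y = 23/4
Converting to common denominator: 4
x = 6/4, y = 23/4
x - y = 3/2 - 23/4 = -17/4

-17/4


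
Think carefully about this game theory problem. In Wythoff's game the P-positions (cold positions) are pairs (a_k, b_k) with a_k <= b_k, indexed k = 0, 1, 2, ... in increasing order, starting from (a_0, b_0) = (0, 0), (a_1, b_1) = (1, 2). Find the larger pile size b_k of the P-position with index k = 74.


By Wythoff's theorem, a_k = floor(k * phi) and b_k = floor(k * phi^2) = a_k + k, where phi = (1 + sqrt(5))/2 is the golden ratio.
phi = (1 + sqrt(5))/2 = 1.618034
phi^2 = phi + 1 = 2.618034
k = 74
k * phi^2 = 74 * 2.618034 = 193.734515
b_74 = floor(k * phi^2) = 193 (check: a_74 + k = 119 + 74 = 193)

193


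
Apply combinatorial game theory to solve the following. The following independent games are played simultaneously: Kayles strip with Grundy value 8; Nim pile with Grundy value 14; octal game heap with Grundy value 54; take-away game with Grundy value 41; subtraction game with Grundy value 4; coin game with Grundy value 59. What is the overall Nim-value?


By the Sprague-Grundy theorem, the Grundy value of a sum of games is the XOR of individual Grundy values.
Kayles strip: Grundy value = 8. Running XOR: 0 XOR 8 = 8
Nim pile: Grundy value = 14. Running XOR: 8 XOR 14 = 6
octal game heap: Grundy value = 54. Running XOR: 6 XOR 54 = 48
take-away game: Grundy value = 41. Running XOR: 48 XOR 41 = 25
subtraction game: Grundy value = 4. Running XOR: 25 XOR 4 = 29
coin game: Grundy value = 59. Running XOR: 29 XOR 59 = 38
The combined Grundy value is 38.

38


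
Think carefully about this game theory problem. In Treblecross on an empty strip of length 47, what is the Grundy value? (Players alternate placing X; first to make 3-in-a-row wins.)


Treblecross: place X on empty cells; 3-in-a-row wins.
Playing within two cells of an existing X lets the opponent win at once, so sensible play treats the cells i-2..i+2 around each X as dead. The player left with no safe cell loses, so this is a normal-play take-away game on strips of safe cells.
Placing X at cell i (0-indexed) of a strip of k safe cells leaves independent strips of sizes max(0, i-2) and max(0, k-i-3). Hence G(k) = mex{ G(max(0,i-2)) XOR G(max(0,k-i-3)) : 0 <= i < k }, with G(0) = 0.
G(1): splits (0,0):0^0=0 -> mex({0}) = 1
G(2): splits (0,0):0^0=0 -> mex({0}) = 1
G(3): splits (0,0):0^0=0 -> mex({0}) = 1
G(4): splits (0,1):0^1=1 (0,0):0^0=0 -> mex({0, 1}) = 2
G(5): splits (0,2):0^1=1 (0,1):0^1=1 (0,0):0^0=0 -> mex({0, 1}) = 2
G(6) = mex({1}) = 0
G(7) = mex({0, 1, 2}) = 3
G(8) = mex({0, 1, 2}) = 3
G(9) = mex({0, 2}) = 1
G(10) = mex({0, 2, 3}) = 1
G(11) = mex({0, 3}) = 1
G(12) = mex({1, 3}) = 0
G(13) = mex({0, 1, 2, 3}) = 4
G(14) = mex({0, 1, 2}) = 3
G(15) = mex({0, 1, 2}) = 3
G(16) = mex({0, 1, 2, 4}) = 3
G(17) = mex({0, 1, 3, 4}) = 2
G(18) = mex({0, 1, 3, 4}) = 2
G(19) = mex({0, 1, 3, 5}) = 2
G(20) = mex({0, 1, 2, 3, 5}) = 4
G(21) = mex({0, 1, 2, 3, 5}) = 4
G(22) = mex({1, 2, 6}) = 0
G(23) = mex({0, 1, 2, 3, 4, 6}) = 5
G(24) = mex({0, 1, 2, 3, 4}) = 5
G(25) = mex({0, 1, 3, 4, 7}) = 2
G(26) = mex({0, 1, 3, 4, 5, 7}) = 2
G(27) = mex({0, 1, 3, 5}) = 2
G(28) = mex({0, 1, 2, 5}) = 3
G(29) = mex({0, 1, 2, 4, 5, 6}) = 3
G(30) = mex({1, 2, 4, 6}) = 0
G(31) = mex({0, 1, 2, 3, 4, 6}) = 5
G(32) = mex({1, 2, 3, 4, 7}) = 0
G(33) = mex({0, 3, 7}) = 1
G(34) = mex({0, 2, 3, 5, 7}) = 1
G(35) = mex({0, 2, 3, 5, 6}) = 1
G(36) = mex({0, 1, 2, 5, 6}) = 3
G(37) = mex({0, 1, 2, 4, 5, 6}) = 3
G(38) = mex({0, 1, 2, 4}) = 3
G(39) = mex({0, 1, 2, 3, 4, 7}) = 5
G(40) = mex({0, 1, 2, 3, 4, 5, 7}) = 6
G(41) = mex({0, 1, 2, 3, 5, 7}) = 4
G(42) = mex({0, 1, 2, 3, 5, 6, 7}) = 4
G(43) = mex({0, 2, 3, 5, 6}) = 1
G(44) = mex({1, 2, 3, 4, 5, 6}) = 0
G(45) = mex({0, 1, 2, 3, 4, 6, 7}) = 5
G(46) = mex({0, 1, 2, 3, 4, 7}) = 5
G(47) = mex({0, 1, 2, 3, 4, 5, 7}) = 6
Therefore G(47) = 6.

6


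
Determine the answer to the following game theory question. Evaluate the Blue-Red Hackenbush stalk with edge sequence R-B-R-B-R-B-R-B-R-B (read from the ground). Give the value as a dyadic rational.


Edges (from ground): R-B-R-B-R-B-R-B-R-B
By Berlekamp's sign-expansion rule, a Blue-Red Hackenbush stalk has the value of the surreal number whose sign sequence is the edge sequence with B -> + and R -> -.
Sign sequence: -+-+-+-+-+
Trace the sign expansion in the surreal number tree, starting from 0:
Edge 1: R (sign -) -> bounds (-inf, 0), value = -1
Edge 2: B (sign +) -> bounds (-1, 0), value = -1/2
Edge 3: R (sign -) -> bounds (-1, -1/2), value = -3/4
Edge 4: B (sign +) -> bounds (-3/4, -1/2), value = -5/8
Edge 5: R (sign -) -> bounds (-3/4, -5/8), value = -11/16
Edge 6: B (sign +) -> bounds (-11/16, -5/8), value = -21/32
Edge 7: R (sign -) -> bounds (-11/16, -21/32), value = -43/64
Edge 8: B (sign +) -> bounds (-43/64, -21/32), value = -85/128
Edge 9: R (sign -) -> bounds (-43/64, -85/128), value = -171/256
Edge 10: B (sign +) -> bounds (-171/256, -85/128), value = -341/512
Game value = -341/512

-341/512


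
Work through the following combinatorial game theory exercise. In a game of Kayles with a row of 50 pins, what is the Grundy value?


Kayles: a move removes 1 or 2 adjacent pins from a contiguous row.
Removing pins from a row of k leaves two independent rows (a, b) with a + b = k - 1 (one pin) or a + b = k - 2 (two pins); an end removal gives a = 0.
By Sprague-Grundy, G(k) = mex{ G(a) XOR G(b) } over all these splits. G(0) = 0.
G(1): splits (0,0):0^0=0 -> mex({0}) = 1
G(2): splits (0,1):0^1=1 (0,0):0^0=0 -> mex({0, 1}) = 2
G(3): splits (0,2):0^2=2 (1,1):1^1=0 (0,1):0^1=1 -> mex({0, 1, 2}) = 3
G(4): splits (0,3):0^3=3 (1,2):1^2=3 (0,2):0^2=2 (1,1):1^1=0 -> mex({0, 2, 3}) = 1
G(5): splits (0,4):0^1=1 (1,3):1^3=2 (2,2):2^2=0 (0,3):0^3=3 (1,2):1^2=3 -> mex({0, 1, 2, 3}) = 4
G(6) = mex({0, 1, 2, 4}) = 3
G(7) = mex({0, 1, 3, 4, 5}) = 2
G(8) = mex({0, 2, 3, 5, 6}) = 1
G(9) = mex({0, 1, 2, 3, 6, 7}) = 4
G(10) = mex({0, 1, 3, 4, 5, 7}) = 2
G(11) = mex({0, 1, 2, 3, 4, 5}) = 6
G(12) = mex({0, 1, 2, 3, 5, 6, 7}) = 4
G(13) = mex({0, 2, 3, 4, 6, 7}) = 1
G(14) = mex({0, 1, 4, 5, 6, 7}) = 2
G(15) = mex({0, 1, 2, 3, 4, 5, 6}) = 7
G(16) = mex({0, 2, 3, 5, 6, 7}) = 1
G(17) = mex({0, 1, 2, 3, 5, 6, 7}) = 4
G(18) = mex({0, 1, 2, 4, 5, 6}) = 3
G(19) = mex({0, 1, 3, 4, 5, 7}) = 2
G(20) = mex({0, 2, 3, 4, 5, 6, 7}) = 1
G(21) = mex({0, 1, 2, 3, 5, 6, 7}) = 4
G(22) = mex({0, 1, 2, 3, 4, 5, 7}) = 6
G(23) = mex({0, 1, 2, 3, 4, 5, 6}) = 7
G(24) = mex({0, 1, 2, 3, 5, 6, 7}) = 4
G(25) = mex({0, 2, 3, 4, 6, 7}) = 1
G(26) = mex({0, 1, 3, 4, 5, 6, 7}) = 2
G(27) = mex({0, 1, 2, 3, 4, 5, 6, 7}) = 8
G(28) = mex({0, 1, 2, 3, 4, 6, 7, 8}) = 5
G(29) = mex({0, 1, 2, 3, 5, 6, 7, 8, 9}) = 4
G(30) = mex({0, 1, 2, 3, 4, 5, 6, 9, 10}) = 7
G(31) = mex({0, 1, 3, 4, 5, 7, 10, 11}) = 2
G(32) = mex({0, 2, 3, 4, 5, 6, 7, 9, 11}) = 1
G(33) = mex({0, 1, 2, 3, 4, 5, 6, 7, 9, 12}) = 8
G(34) = mex({0, 1, 2, 3, 4, 5, 7, 8, 11, 12}) = 6
G(35) = mex({0, 1, 2, 3, 4, 5, 6, 8, 9, 10, 11}) = 7
G(36) = mex({0, 1, 2, 3, 5, 6, 7, 9, 10}) = 4
G(37) = mex({0, 2, 3, 4, 6, 7, 9, 10, 11, 12}) = 1
G(38) = mex({0, 1, 3, 4, 5, 6, 7, 9, 10, 11, 12}) = 2
G(39) = mex({0, 1, 2, 4, 5, 6, 7, 9, 10, 12, 14}) = 3
G(40) = mex({0, 2, 3, 4, 6, 7, 11, 12, 14}) = 1
G(41) = mex({0, 1, 2, 3, 5, 6, 7, 9, 10, 11, 12}) = 4
G(42) = mex({0, 1, 2, 3, 4, 5, 6, 9, 10}) = 7
G(43) = mex({0, 1, 3, 4, 5, 7, 9, 10, 12, 15}) = 2
G(44) = mex({0, 2, 3, 4, 5, 6, 7, 9, 10, 12, 15}) = 1
G(45) = mex({0, 1, 2, 3, 4, 5, 6, 7, 9, 10, 12, 14}) = 8
G(46) = mex({0, 1, 3, 4, 5, 7, 8, 11, 12, 14}) = 2
G(47) = mex({0, 1, 2, 3, 4, 5, 6, 8, 9, 10, 11, 12}) = 7
G(48) = mex({0, 1, 2, 3, 5, 6, 7, 9, 10}) = 4
G(49) = mex({0, 2, 3, 4, 6, 7, 9, 10, 11, 12, 15}) = 1
G(50) = mex({0, 1, 4, 5, 6, 7, 9, 11, 12, 14, 15}) = 2
Therefore G(50) = 2.

2


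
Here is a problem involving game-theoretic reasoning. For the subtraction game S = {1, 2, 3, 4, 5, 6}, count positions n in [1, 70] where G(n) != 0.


Subtraction set S = {1, 2, 3, 4, 5, 6}, so G(n) = n mod 7.
G(n) = 0 when n is a multiple of 7.
Multiples of 7 in [1, 70]: 10
N-positions (nonzero Grundy) = 70 - 10 = 60

60


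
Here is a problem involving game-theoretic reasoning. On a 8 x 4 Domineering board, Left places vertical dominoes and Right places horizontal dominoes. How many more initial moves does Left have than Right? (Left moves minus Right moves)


Board is 8 x 4 (rows x cols).
Left (vertical) placements: (rows-1) * cols = 7 * 4 = 28
Right (horizontal) placements: rows * (cols-1) = 8 * 3 = 24
Advantage = Left - Right = 28 - 24 = 4

4


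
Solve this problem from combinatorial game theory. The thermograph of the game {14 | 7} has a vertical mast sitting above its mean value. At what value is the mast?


Game = {14 | 7}, a switch {a | b} with numbers a > b.
Its thermograph has left wall a - t and right wall b + t, which meet at t = (a - b)/2, where both equal (a + b)/2. So the mast (mean value) is at (a + b)/2.
Mean = (14 + (7))/2 = 21/2 = 21/2

21/2


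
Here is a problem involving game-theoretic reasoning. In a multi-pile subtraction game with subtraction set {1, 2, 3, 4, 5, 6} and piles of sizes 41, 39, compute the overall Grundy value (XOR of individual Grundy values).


Subtraction set: {1, 2, 3, 4, 5, 6}
For this subtraction set, G(n) = n mod 7 (period = max + 1 = 7).
Pile 1 (size 41): G(41) = 41 mod 7 = 6
Pile 2 (size 39): G(39) = 39 mod 7 = 4
Total Grundy value = XOR of all: 6 XOR 4 = 2

2


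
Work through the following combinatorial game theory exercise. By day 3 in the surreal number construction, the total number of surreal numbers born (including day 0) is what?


Day 0: {|} = 0 is born. Count = 1.
Day n: the number of surreal numbers born by day n is 2^(n+1) - 1.
By day 0: 2^1 - 1 = 1
By day 1: 2^2 - 1 = 3
By day 2: 2^3 - 1 = 7
By day 3: 2^4 - 1 = 15
By day 3: 15 surreal numbers.

15


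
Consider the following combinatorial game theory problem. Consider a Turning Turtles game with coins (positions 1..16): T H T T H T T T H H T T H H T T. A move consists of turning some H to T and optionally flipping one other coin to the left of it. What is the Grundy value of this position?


Coins: T H T T H T T T H H T T H H T T
Key fact: a single head at position k behaves exactly like a Nim heap of size k (turning it to T and optionally flipping a coin at j < k corresponds to moving the heap from k to j, or to 0), and heads combine as a disjunctive sum (two heads at the same place would cancel, matching j XOR j = 0). So the Nim-value is the XOR of the 1-indexed positions of the heads.
Face-up positions (1-indexed): [2, 5, 9, 10, 13, 14]
XOR 0 with 2: 0 XOR 2 = 2
XOR 2 with 5: 2 XOR 5 = 7
XOR 7 with 9: 7 XOR 9 = 14
XOR 14 with 10: 14 XOR 10 = 4
XOR 4 with 13: 4 XOR 13 = 9
XOR 9 with 14: 9 XOR 14 = 7
Nim-value = 7

7


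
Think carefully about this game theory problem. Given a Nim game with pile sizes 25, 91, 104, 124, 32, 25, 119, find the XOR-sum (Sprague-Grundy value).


We need the XOR (exclusive or) of all pile sizes.
After XOR-ing pile 1 (size 25): 0 XOR 25 = 25
After XOR-ing pile 2 (size 91): 25 XOR 91 = 66
After XOR-ing pile 3 (size 104): 66 XOR 104 = 42
After XOR-ing pile 4 (size 124): 42 XOR 124 = 86
After XOR-ing pile 5 (size 32): 86 XOR 32 = 118
After XOR-ing pile 6 (size 25): 118 XOR 25 = 111
After XOR-ing pile 7 (size 119): 111 XOR 119 = 24
The Nim-value of this position is 24.

24


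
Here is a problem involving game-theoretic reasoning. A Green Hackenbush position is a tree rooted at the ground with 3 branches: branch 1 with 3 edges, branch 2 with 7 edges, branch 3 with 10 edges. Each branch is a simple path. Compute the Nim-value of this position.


The tree has 3 branches from the ground vertex.
In Green Hackenbush, the Nim-value of a simple path of length k is k.
Branch 1: length 3, Nim-value = 3
Branch 2: length 7, Nim-value = 7
Branch 3: length 10, Nim-value = 10
Total Nim-value = XOR of all branch values:
0 XOR 3 = 3
3 XOR 7 = 4
4 XOR 10 = 14
Nim-value of the tree = 14

14


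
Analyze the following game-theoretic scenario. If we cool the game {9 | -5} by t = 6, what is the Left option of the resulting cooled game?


Original game: {9 | -5} (a switch {a | b} with a > b).
Cooling by t (for t below the temperature (a - b)/2 = 7) taxes each move by t: {a | b} cooled by t is {a - t | b + t}.
Cooling amount: t = 6
Cooled Left option: 9 - 6 = 3
Cooled Right option: -5 + 6 = 1
Cooled game: {3 | 1}
Left option = 3

3


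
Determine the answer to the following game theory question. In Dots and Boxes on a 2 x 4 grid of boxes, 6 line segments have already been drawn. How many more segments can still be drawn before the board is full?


Grid: 2 x 4 boxes, i.e. 3 rows and 5 columns of dots.
Horizontal edges: (rows + 1) * cols = 3 * 4 = 12
Vertical edges: rows * (cols + 1) = 2 * 5 = 10
Total edges: 12 + 10 = 22
Edges drawn: 6
Remaining: 22 - 6 = 16

16


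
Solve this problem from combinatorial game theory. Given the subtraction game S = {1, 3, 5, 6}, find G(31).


The subtraction set is S = {1, 3, 5, 6}.
G(k) = mex{ G(k - s) : s in S, s <= k }. We compute iteratively: G(0) = 0.
G(1) = mex({0}) = 1
G(2) = mex({1}) = 0
G(3) = mex({0}) = 1
G(4) = mex({1}) = 0
G(5) = mex({0}) = 1
G(6) = mex({0, 1}) = 2
G(7) = mex({0, 1, 2}) = 3
G(8) = mex({0, 1, 3}) = 2
G(9) = mex({0, 1, 2}) = 3
G(10) = mex({0, 1, 3}) = 2
G(11) = mex({1, 2}) = 0
G(12) = mex({0, 2, 3}) = 1
G(13) = mex({1, 2, 3}) = 0
G(14) = mex({0, 2, 3}) = 1
G(15) = mex({1, 2, 3}) = 0
G(16) = mex({0, 2}) = 1
Observe that G(11)..G(16) = 0, 1, 0, 1, 0, 1 repeats G(0)..G(5) = 0, 1, 0, 1, 0, 1.
For k >= max(S) = 6, G(k) is determined by the previous 6 values G(k-6)..G(k-1); a window of 6 consecutive values has recurred shifted by 11, so by induction G(k + 11) = G(k) for all k >= 0: the sequence is periodic from the start with period 11.
One period: G(0..10) = 0, 1, 0, 1, 0, 1, 2, 3, 2, 3, 2.
31 mod 11 = 9, so G(31) = G(9) = 3.

3


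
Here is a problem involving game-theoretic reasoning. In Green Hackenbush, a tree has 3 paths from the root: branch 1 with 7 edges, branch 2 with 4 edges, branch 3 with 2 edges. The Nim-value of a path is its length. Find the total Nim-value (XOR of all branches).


The tree has 3 branches from the ground vertex.
In Green Hackenbush, the Nim-value of a simple path of length k is k.
Branch 1: length 7, Nim-value = 7
Branch 2: length 4, Nim-value = 4
Branch 3: length 2, Nim-value = 2
Total Nim-value = XOR of all branch values:
0 XOR 7 = 7
7 XOR 4 = 3
3 XOR 2 = 1
Nim-value of the tree = 1

1


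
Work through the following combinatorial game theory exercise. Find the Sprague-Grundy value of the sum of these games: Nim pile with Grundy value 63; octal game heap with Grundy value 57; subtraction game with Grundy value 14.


By the Sprague-Grundy theorem, the Grundy value of a sum of games is the XOR of individual Grundy values.
Nim pile: Grundy value = 63. Running XOR: 0 XOR 63 = 63
octal game heap: Grundy value = 57. Running XOR: 63 XOR 57 = 6
subtraction game: Grundy value = 14. Running XOR: 6 XOR 14 = 8
The combined Grundy value is 8.

8


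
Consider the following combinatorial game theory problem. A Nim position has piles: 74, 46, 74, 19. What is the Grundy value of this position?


We need the XOR (exclusive or) of all pile sizes.
After XOR-ing pile 1 (size 74): 0 XOR 74 = 74
After XOR-ing pile 2 (size 46): 74 XOR 46 = 100
After XOR-ing pile 3 (size 74): 100 XOR 74 = 46
After XOR-ing pile 4 (size 19): 46 XOR 19 = 61
The Nim-value of this position is 61.

61


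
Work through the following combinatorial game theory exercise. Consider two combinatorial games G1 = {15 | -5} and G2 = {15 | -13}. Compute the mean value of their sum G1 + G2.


G1 = {15 | -5}, G2 = {15 | -13}
Each is a switch {a | b} with numbers a > b; its mean value is (a + b)/2, and mean value is additive over game sums: m(G1 + G2) = m(G1) + m(G2).
Mean of G1 = (15 + (-5))/2 = 10/2 = 5
Mean of G2 = (15 + (-13))/2 = 2/2 = 1
Mean of G1 + G2 = 5 + 1 = 6

6


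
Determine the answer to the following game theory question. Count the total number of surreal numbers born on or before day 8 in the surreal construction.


Day 0: {|} = 0 is born. Count = 1.
Day n: the number of surreal numbers born by day n is 2^(n+1) - 1.
By day 0: 2^1 - 1 = 1
By day 1: 2^2 - 1 = 3
By day 2: 2^3 - 1 = 7
By day 3: 2^4 - 1 = 15
By day 4: 2^5 - 1 = 31
By day 5: 2^6 - 1 = 63
By day 6: 2^7 - 1 = 127
By day 7: 2^8 - 1 = 255
By day 8: 2^9 - 1 = 511
By day 8: 511 surreal numbers.

511


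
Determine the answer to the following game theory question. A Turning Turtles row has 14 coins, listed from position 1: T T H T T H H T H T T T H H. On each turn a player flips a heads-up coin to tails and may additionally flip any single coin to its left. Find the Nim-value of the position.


Coins: T T H T T H H T H T T T H H
Key fact: a single head at position k behaves exactly like a Nim heap of size k (turning it to T and optionally flipping a coin at j < k corresponds to moving the heap from k to j, or to 0), and heads combine as a disjunctive sum (two heads at the same place would cancel, matching j XOR j = 0). So the Nim-value is the XOR of the 1-indexed positions of the heads.
Face-up positions (1-indexed): [3, 6, 7, 9, 13, 14]
XOR 0 with 3: 0 XOR 3 = 3
XOR 3 with 6: 3 XOR 6 = 5
XOR 5 with 7: 5 XOR 7 = 2
XOR 2 with 9: 2 XOR 9 = 11
XOR 11 with 13: 11 XOR 13 = 6
XOR 6 with 14: 6 XOR 14 = 8
Nim-value = 8

8
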